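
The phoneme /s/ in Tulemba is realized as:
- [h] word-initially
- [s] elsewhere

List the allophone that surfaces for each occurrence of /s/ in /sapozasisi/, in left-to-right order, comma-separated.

Occurrence 1 (position 1): word-initially → [h].
Occurrence 2 (position 7): no conditioning environment matches → elsewhere allophone [s].
Occurrence 3 (position 9): no conditioning environment matches → elsewhere allophone [s].

[h], [s], [s]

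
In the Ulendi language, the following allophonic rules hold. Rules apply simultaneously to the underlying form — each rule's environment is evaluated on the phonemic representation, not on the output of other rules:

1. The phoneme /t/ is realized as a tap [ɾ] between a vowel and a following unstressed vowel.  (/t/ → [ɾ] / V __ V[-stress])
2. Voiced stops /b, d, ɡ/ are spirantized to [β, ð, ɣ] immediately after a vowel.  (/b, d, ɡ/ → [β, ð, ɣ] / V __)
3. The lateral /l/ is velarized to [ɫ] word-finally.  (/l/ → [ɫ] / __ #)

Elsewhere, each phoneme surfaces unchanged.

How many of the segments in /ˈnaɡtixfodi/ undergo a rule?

Segments that undergo a rule: /ɡ/ → [ɣ] (rule 2); /d/ → [ð] (rule 2).
All other segments surface unchanged.

2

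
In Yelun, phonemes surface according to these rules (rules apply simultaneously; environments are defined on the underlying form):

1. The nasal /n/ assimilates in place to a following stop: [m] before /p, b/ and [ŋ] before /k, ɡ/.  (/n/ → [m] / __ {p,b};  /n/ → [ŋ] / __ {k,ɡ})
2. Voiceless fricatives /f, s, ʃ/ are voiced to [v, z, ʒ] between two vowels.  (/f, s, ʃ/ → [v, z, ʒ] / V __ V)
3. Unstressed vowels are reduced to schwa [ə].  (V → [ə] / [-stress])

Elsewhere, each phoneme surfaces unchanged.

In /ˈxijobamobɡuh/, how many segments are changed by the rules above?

4

Segments that undergo a rule: /o/ → [ə] (rule 3); /a/ → [ə] (rule 3); /o/ → [ə] (rule 3); /u/ → [ə] (rule 3).
All other segments surface unchanged.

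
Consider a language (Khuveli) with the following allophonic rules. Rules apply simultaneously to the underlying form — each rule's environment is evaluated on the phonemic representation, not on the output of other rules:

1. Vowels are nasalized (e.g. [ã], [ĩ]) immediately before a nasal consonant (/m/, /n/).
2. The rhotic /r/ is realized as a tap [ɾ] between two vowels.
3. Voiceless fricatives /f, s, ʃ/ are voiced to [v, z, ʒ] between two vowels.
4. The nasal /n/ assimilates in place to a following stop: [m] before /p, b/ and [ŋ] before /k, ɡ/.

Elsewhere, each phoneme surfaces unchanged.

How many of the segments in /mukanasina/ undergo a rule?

3

Segments that undergo a rule: /a/ → [ã] (rule 1); /s/ → [z] (rule 3); /i/ → [ĩ] (rule 1).
All other segments surface unchanged.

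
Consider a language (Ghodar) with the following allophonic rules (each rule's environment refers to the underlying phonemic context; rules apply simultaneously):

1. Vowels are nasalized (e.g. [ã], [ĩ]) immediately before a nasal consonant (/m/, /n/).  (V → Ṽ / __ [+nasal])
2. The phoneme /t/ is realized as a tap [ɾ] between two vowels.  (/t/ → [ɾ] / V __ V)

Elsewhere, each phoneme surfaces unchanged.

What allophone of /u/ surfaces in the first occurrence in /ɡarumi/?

/u/ (between /r/ and /m/) occurs before a nasal consonant → [ũ] by rule 1.

[ũ]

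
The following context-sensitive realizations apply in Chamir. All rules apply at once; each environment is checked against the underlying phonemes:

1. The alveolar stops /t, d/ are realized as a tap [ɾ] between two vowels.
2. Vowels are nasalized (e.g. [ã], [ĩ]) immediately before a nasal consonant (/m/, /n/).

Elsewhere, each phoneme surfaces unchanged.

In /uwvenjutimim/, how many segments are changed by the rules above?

Segments that undergo a rule: /e/ → [ẽ] (rule 2); /t/ → [ɾ] (rule 1); /i/ → [ĩ] (rule 2); /i/ → [ĩ] (rule 2).
All other segments surface unchanged.

4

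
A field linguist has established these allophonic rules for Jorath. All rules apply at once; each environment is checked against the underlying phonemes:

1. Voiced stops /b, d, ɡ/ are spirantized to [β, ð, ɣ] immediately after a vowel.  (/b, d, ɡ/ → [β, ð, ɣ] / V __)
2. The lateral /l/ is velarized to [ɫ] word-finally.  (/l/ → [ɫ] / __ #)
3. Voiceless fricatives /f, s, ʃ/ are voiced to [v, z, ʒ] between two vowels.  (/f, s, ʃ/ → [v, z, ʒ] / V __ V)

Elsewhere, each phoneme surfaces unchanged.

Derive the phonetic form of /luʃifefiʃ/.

[luʒiveviʃ]

/l/ (word-initial): rule 2 targets it, but not word-finally → unchanged [l].
/u/ (between /l/ and /ʃ/): no rule targets it → [u].
/ʃ/ (between /u/ and /i/) occurs between two vowels → [ʒ] by rule 3.
/i/ (between /ʃ/ and /f/): no rule targets it → [i].
/f/ (between /i/ and /e/) occurs between two vowels → [v] by rule 3.
/e/ (between /f/ and /f/) is unaffected → [e].
/f/ (between /e/ and /i/): between two vowels, so rule 3 applies → [v].
/i/ (between /f/ and /ʃ/): no rule targets it → [i].
/ʃ/ (word-final) fails the environment for rule 3, so it stays [ʃ].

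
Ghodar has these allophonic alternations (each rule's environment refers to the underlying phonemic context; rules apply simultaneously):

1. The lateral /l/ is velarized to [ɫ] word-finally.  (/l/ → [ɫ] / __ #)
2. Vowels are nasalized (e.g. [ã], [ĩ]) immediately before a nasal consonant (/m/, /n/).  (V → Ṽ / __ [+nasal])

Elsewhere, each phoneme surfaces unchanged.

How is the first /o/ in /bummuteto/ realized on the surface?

/o/ (word-final) is in the target of rule 2 but the environment (before a nasal consonant) is not met → [o].

[o]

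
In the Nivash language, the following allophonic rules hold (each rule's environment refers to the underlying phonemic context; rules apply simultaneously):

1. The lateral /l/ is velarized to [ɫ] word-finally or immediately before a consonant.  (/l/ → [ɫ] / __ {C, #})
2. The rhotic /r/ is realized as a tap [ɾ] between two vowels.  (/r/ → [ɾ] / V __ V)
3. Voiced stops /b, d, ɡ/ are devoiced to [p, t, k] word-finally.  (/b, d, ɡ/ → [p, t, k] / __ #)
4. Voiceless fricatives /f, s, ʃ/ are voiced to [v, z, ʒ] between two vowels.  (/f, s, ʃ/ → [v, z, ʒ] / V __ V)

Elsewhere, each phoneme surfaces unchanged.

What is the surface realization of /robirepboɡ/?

/r/ — word-initial; rule 2 does not apply here → [r].
/o/ (between /r/ and /b/) is unaffected → [o].
/b/ (between /o/ and /i/) fails the environment for rule 3, so it stays [b].
/i/ (between /b/ and /r/): no rule targets it → [i].
/r/ — between /i/ and /e/, between two vowels — surfaces as [ɾ] (rule 2).
/e/ (between /r/ and /p/) is unaffected → [e].
/p/ (between /e/ and /b/) is unaffected → [p].
/b/ (between /p/ and /o/): rule 3 targets it, but not word-finally → unchanged [b].
/o/ stays [o].
/ɡ/ (word-final) occurs word-finally → [k] by rule 3.

[robiɾepbok]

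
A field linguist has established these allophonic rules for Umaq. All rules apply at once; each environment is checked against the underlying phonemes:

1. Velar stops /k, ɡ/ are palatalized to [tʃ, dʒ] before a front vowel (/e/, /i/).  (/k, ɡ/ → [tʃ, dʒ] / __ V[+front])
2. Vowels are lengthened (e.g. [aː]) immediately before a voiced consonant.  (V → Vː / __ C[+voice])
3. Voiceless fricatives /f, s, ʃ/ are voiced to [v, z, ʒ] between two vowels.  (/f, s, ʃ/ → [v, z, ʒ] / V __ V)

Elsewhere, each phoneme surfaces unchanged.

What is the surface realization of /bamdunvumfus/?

[baːmduːnvuːmfus]

/b/ stays [b].
/a/ (between /b/ and /m/): before a voiced consonant, so rule 2 applies → [aː].
/m/ (between /a/ and /d/) is unaffected → [m].
/d/ (between /m/ and /u/) is unaffected → [d].
/u/ (between /d/ and /n/): before a voiced consonant, so rule 2 applies → [uː].
/n/ (between /u/ and /v/) is unaffected → [n].
/v/ — not in any rule's target class → [v].
/u/ (between /v/ and /m/) occurs before a voiced consonant → [uː] by rule 2.
/m/ stays [m].
/f/ (between /m/ and /u/) is in the target of rule 3 but the environment (between two vowels) is not met → [f].
/u/ — between /f/ and /s/; rule 2 does not apply here → [u].
/s/ (word-final) is in the target of rule 3 but the environment (between two vowels) is not met → [s].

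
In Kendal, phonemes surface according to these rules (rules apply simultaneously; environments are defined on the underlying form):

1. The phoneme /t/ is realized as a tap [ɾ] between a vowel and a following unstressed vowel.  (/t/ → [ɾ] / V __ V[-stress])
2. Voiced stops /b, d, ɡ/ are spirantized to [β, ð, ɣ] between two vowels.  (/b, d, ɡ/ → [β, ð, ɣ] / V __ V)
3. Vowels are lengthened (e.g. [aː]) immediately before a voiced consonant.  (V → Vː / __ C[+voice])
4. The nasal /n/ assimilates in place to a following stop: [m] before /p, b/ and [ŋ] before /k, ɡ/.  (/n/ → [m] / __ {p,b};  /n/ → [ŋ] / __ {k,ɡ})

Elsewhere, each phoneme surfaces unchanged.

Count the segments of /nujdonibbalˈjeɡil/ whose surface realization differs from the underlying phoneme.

Segments that undergo a rule: /u/ → [uː] (rule 3); /o/ → [oː] (rule 3); /i/ → [iː] (rule 3); /a/ → [aː] (rule 3); /e/ → [eː] (rule 3); /ɡ/ → [ɣ] (rule 2); /i/ → [iː] (rule 3).
All other segments surface unchanged.

7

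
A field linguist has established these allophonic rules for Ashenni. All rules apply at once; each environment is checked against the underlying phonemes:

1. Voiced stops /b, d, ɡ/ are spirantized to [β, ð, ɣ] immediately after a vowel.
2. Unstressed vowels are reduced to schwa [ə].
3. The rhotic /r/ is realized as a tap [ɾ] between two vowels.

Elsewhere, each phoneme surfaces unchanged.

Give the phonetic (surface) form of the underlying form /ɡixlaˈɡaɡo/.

/ɡ/ (word-initial) is in the target of rule 1 but the environment (immediately after a vowel) is not met → [ɡ].
Rule 2 applies to /i/ (between /ɡ/ and /x/: in an unstressed syllable) → [ə].
/x/ (between /i/ and /l/) is unaffected → [x].
/l/ (between /x/ and /a/) is unaffected → [l].
/a/ meets the environment for rule 2 (in an unstressed syllable) → [ə].
/ɡ/ (between /a/ and /a/): immediately after a vowel, so rule 1 applies → [ɣ].
/a/ (between /ɡ/ and /ɡ/) fails the environment for rule 2, so it stays [a].
/ɡ/ (between /a/ and /o/) occurs immediately after a vowel → [ɣ] by rule 1.
Rule 2 applies to /o/ (word-final: in an unstressed syllable) → [ə].

[ɡəxləˈɣaɣə]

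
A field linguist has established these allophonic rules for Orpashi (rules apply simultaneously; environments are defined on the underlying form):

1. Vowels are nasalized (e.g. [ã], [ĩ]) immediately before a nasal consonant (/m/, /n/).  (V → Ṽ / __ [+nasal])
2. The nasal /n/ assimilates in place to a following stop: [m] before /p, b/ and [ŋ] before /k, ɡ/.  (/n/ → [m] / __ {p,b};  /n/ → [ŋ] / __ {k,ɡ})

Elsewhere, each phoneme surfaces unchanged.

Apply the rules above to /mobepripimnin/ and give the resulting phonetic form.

[mobepripĩmnĩn]

/m/ — not in any rule's target class → [m].
/o/ — between /m/ and /b/; rule 1 does not apply here → [o].
/b/ (between /o/ and /e/) is unaffected → [b].
/e/ (between /b/ and /p/) is in the target of rule 1 but the environment (before a nasal consonant) is not met → [e].
/p/ (between /e/ and /r/) is unaffected → [p].
/r/ (between /p/ and /i/): no rule targets it → [r].
/i/ (between /r/ and /p/) is in the target of rule 1 but the environment (before a nasal consonant) is not met → [i].
/p/ (between /i/ and /i/) is unaffected → [p].
/i/ (between /p/ and /m/): before a nasal consonant, so rule 1 applies → [ĩ].
/m/ — not in any rule's target class → [m].
/n/ (between /m/ and /i/): rule 2 targets it, but not before a labial or velar stop → unchanged [n].
/i/ (between /n/ and /n/) occurs before a nasal consonant → [ĩ] by rule 1.
/n/ (word-final) is in the target of rule 2 but the environment (before a labial or velar stop) is not met → [n].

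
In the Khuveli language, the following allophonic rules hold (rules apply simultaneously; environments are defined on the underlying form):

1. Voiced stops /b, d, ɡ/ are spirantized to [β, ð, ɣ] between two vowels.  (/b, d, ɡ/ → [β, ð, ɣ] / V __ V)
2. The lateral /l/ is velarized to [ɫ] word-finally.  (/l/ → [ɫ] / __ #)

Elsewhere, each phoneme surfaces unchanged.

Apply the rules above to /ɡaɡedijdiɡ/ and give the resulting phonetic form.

/ɡ/ (word-initial) fails the environment for rule 1, so it stays [ɡ].
/ɡ/ (between /a/ and /e/): between two vowels, so rule 1 applies → [ɣ].
Rule 1 applies to /d/ (between /e/ and /i/: between two vowels) → [ð].
/d/ (between /j/ and /i/): rule 1 targets it, but not between two vowels → unchanged [d].
/ɡ/ — word-final; rule 1 does not apply here → [ɡ].

[ɡaɣeðijdiɡ]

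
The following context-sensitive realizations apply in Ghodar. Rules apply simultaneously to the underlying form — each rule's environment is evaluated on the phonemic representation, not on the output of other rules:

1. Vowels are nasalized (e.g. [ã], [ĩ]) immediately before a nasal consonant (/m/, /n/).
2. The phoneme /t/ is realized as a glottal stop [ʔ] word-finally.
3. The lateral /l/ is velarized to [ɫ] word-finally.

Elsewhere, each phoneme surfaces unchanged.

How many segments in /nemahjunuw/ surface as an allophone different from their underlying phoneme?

2

Segments that undergo a rule: /e/ → [ẽ] (rule 1); /u/ → [ũ] (rule 1).
All other segments surface unchanged.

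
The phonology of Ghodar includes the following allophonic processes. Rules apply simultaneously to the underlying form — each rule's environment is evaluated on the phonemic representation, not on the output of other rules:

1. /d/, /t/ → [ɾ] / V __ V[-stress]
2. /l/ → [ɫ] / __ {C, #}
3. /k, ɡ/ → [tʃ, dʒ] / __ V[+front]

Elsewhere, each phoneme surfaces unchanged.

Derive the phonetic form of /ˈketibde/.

[ˈtʃeɾibde]

/k/ meets the environment for rule 3 (before a front vowel) → [tʃ].
/e/ stays [e].
/t/ meets the environment for rule 1 (between a vowel and a following unstressed vowel) → [ɾ].
/i/ — not in any rule's target class → [i].
/b/ (between /i/ and /d/): no rule targets it → [b].
/d/ (between /b/ and /e/) fails the environment for rule 1, so it stays [d].
/e/ (word-final): no rule targets it → [e].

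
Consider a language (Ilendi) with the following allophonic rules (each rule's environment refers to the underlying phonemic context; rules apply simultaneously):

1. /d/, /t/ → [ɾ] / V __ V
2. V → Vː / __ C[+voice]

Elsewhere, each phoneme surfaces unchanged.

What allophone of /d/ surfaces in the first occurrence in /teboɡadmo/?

[d]

/d/ (between /a/ and /m/) fails the environment for rule 1, so it stays [d].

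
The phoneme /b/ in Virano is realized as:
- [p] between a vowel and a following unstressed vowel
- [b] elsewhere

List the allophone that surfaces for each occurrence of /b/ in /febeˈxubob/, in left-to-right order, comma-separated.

[p], [p], [b]

Occurrence 1 (position 3): between a vowel and a following unstressed vowel → [p].
Occurrence 2 (position 7): between a vowel and a following unstressed vowel → [p].
Occurrence 3 (position 9): no conditioning environment matches → elsewhere allophone [b].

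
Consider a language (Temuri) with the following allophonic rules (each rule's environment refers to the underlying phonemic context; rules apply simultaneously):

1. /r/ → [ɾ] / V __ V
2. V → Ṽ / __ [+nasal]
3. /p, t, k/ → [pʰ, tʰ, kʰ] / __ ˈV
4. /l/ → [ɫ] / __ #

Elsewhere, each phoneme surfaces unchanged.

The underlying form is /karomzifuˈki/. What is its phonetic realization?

/k/ (word-initial) is in the target of rule 3 but the environment (immediately before a stressed vowel) is not met → [k].
/a/ — between /k/ and /r/; rule 2 does not apply here → [a].
/r/ meets the environment for rule 1 (between two vowels) → [ɾ].
/o/ meets the environment for rule 2 (before a nasal consonant) → [õ].
/m/ (between /o/ and /z/) is unaffected → [m].
/z/ — not in any rule's target class → [z].
/i/ (between /z/ and /f/): rule 2 targets it, but not before a nasal consonant → unchanged [i].
/f/ (between /i/ and /u/): no rule targets it → [f].
/u/ — between /f/ and /k/; rule 2 does not apply here → [u].
Rule 3 applies to /k/ (between /u/ and /i/: immediately before a stressed vowel) → [kʰ].
/i/ (word-final) is in the target of rule 2 but the environment (before a nasal consonant) is not met → [i].

[kaɾõmzifuˈkʰi]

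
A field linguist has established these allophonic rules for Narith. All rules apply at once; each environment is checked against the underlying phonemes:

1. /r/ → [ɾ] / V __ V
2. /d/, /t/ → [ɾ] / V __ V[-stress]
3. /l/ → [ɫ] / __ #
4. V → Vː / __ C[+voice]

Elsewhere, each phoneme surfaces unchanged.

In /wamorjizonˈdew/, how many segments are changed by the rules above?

Segments that undergo a rule: /a/ → [aː] (rule 4); /o/ → [oː] (rule 4); /i/ → [iː] (rule 4); /o/ → [oː] (rule 4); /e/ → [eː] (rule 4).
All other segments surface unchanged.

5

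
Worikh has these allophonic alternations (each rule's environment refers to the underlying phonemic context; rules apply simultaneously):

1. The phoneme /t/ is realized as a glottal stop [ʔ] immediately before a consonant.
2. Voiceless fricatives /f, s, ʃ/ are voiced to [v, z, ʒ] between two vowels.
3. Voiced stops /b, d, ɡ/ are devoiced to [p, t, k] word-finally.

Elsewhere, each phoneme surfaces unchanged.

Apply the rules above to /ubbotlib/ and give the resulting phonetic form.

/u/ — not in any rule's target class → [u].
/b/ — between /u/ and /b/; rule 3 does not apply here → [b].
/b/ (between /b/ and /o/): rule 3 targets it, but not word-finally → unchanged [b].
/o/ (between /b/ and /t/): no rule targets it → [o].
/t/ (between /o/ and /l/): immediately before a consonant, so rule 1 applies → [ʔ].
/l/ (between /t/ and /i/): no rule targets it → [l].
/i/ (between /l/ and /b/) is unaffected → [i].
Rule 3 applies to /b/ (word-final: word-finally) → [p].

[ubboʔlip]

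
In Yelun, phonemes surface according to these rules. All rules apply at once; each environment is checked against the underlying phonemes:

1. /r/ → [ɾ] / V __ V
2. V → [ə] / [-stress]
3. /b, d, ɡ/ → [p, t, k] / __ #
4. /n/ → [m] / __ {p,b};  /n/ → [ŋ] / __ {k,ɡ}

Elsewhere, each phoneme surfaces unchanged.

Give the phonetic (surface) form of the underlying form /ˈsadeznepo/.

/s/ (word-initial) is unaffected → [s].
/a/ — between /s/ and /d/; rule 2 does not apply here → [a].
/d/ (between /a/ and /e/) fails the environment for rule 3, so it stays [d].
/e/ (between /d/ and /z/) occurs in an unstressed syllable → [ə] by rule 2.
/z/ — not in any rule's target class → [z].
/n/ (between /z/ and /e/) fails the environment for rule 4, so it stays [n].
/e/ meets the environment for rule 2 (in an unstressed syllable) → [ə].
/p/ (between /e/ and /o/) is unaffected → [p].
/o/ (word-final) occurs in an unstressed syllable → [ə] by rule 2.

[ˈsadəznəpə]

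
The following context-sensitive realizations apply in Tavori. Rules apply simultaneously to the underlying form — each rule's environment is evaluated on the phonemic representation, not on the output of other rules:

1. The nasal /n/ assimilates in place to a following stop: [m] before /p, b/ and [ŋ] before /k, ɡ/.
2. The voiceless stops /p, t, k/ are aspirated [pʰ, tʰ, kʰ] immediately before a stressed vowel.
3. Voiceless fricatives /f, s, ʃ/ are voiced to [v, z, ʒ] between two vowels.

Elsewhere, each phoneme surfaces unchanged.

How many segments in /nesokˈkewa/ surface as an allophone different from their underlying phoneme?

Segments that undergo a rule: /s/ → [z] (rule 3); /k/ → [kʰ] (rule 2).
All other segments surface unchanged.

2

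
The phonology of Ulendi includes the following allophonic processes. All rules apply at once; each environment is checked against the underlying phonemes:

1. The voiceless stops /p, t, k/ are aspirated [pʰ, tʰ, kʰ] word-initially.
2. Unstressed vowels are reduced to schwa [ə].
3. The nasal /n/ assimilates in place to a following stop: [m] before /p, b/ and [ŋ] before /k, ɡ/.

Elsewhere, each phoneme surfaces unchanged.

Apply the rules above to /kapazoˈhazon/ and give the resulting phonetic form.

Rule 1 applies to /k/ (word-initial: word-initially) → [kʰ].
/a/ (between /k/ and /p/): in an unstressed syllable, so rule 2 applies → [ə].
/p/ (between /a/ and /a/): rule 1 targets it, but not word-initially → unchanged [p].
/a/ meets the environment for rule 2 (in an unstressed syllable) → [ə].
Rule 2 applies to /o/ (between /z/ and /h/: in an unstressed syllable) → [ə].
/a/ — between /h/ and /z/; rule 2 does not apply here → [a].
/o/ (between /z/ and /n/): in an unstressed syllable, so rule 2 applies → [ə].
/n/ (word-final) is in the target of rule 3 but the environment (before a labial or velar stop) is not met → [n].

[kʰəpəzəˈhazən]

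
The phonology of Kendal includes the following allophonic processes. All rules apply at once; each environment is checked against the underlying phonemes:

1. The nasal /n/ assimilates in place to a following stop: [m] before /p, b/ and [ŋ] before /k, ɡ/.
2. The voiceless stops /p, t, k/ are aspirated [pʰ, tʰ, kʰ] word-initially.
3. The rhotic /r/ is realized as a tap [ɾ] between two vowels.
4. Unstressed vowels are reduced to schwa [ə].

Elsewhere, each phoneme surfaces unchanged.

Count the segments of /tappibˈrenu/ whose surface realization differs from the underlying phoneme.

Segments that undergo a rule: /t/ → [tʰ] (rule 2); /a/ → [ə] (rule 4); /i/ → [ə] (rule 4); /u/ → [ə] (rule 4).
All other segments surface unchanged.

4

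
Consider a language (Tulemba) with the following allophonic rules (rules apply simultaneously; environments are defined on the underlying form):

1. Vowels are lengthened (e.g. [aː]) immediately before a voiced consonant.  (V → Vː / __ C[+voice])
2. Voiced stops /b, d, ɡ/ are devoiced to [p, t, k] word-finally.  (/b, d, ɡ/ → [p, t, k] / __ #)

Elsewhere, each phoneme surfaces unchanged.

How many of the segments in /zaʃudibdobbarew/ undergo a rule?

5

Segments that undergo a rule: /u/ → [uː] (rule 1); /i/ → [iː] (rule 1); /o/ → [oː] (rule 1); /a/ → [aː] (rule 1); /e/ → [eː] (rule 1).
All other segments surface unchanged.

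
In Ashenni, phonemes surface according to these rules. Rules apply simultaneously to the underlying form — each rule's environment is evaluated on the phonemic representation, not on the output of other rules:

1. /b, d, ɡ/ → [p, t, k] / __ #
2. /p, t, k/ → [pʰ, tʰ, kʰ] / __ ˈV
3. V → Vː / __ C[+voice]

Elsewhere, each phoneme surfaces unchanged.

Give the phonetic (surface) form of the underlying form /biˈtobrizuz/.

/b/ — word-initial; rule 1 does not apply here → [b].
/i/ (between /b/ and /t/) fails the environment for rule 3, so it stays [i].
/t/ meets the environment for rule 2 (immediately before a stressed vowel) → [tʰ].
Rule 3 applies to /o/ (between /t/ and /b/: before a voiced consonant) → [oː].
/b/ (between /o/ and /r/) is in the target of rule 1 but the environment (word-finally) is not met → [b].
/r/ (between /b/ and /i/) is unaffected → [r].
/i/ (between /r/ and /z/): before a voiced consonant, so rule 3 applies → [iː].
/z/ (between /i/ and /u/): no rule targets it → [z].
/u/ — between /z/ and /z/, before a voiced consonant — surfaces as [uː] (rule 3).
/z/ (word-final): no rule targets it → [z].

[biˈtʰoːbriːzuːz]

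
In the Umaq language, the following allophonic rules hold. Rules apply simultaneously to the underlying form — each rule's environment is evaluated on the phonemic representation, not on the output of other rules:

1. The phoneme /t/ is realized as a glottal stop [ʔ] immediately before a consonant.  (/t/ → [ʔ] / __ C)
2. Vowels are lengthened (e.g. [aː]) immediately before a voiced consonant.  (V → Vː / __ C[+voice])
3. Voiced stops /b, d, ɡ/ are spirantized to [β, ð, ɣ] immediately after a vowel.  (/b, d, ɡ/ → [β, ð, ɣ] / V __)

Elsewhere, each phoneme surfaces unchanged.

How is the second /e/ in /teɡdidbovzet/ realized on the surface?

/e/ (between /z/ and /t/) is in the target of rule 2 but the environment (before a voiced consonant) is not met → [e].

[e]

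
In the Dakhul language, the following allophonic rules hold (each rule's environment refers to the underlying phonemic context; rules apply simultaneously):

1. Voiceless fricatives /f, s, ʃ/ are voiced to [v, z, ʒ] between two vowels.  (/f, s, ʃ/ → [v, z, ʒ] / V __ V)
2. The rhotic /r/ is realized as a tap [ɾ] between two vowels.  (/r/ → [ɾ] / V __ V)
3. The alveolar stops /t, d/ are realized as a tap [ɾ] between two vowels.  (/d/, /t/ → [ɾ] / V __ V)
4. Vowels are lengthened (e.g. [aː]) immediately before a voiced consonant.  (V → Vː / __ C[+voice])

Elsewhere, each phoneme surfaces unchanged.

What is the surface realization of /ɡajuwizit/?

[ɡaːjuːwiːzit]

/ɡ/ stays [ɡ].
Rule 4 applies to /a/ (between /ɡ/ and /j/: before a voiced consonant) → [aː].
/j/ stays [j].
/u/ (between /j/ and /w/): before a voiced consonant, so rule 4 applies → [uː].
/w/ stays [w].
/i/ (between /w/ and /z/): before a voiced consonant, so rule 4 applies → [iː].
/z/ stays [z].
/i/ (between /z/ and /t/) is in the target of rule 4 but the environment (before a voiced consonant) is not met → [i].
/t/ — word-final; rule 3 does not apply here → [t].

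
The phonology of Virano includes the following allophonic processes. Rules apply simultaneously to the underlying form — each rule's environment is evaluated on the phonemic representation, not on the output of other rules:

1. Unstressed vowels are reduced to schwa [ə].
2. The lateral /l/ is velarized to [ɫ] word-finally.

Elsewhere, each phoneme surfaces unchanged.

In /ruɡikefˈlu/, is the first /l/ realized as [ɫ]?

/l/ (between /f/ and /u/) is in the target of rule 2 but the environment (word-finally) is not met → [l].
The actual realization is [l], not [ɫ].

No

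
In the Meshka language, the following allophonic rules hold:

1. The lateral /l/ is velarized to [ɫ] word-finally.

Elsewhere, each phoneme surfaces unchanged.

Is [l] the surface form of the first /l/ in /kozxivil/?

/l/ — word-final, word-finally — surfaces as [ɫ] (rule 1).
The actual realization is [ɫ], not [l].

No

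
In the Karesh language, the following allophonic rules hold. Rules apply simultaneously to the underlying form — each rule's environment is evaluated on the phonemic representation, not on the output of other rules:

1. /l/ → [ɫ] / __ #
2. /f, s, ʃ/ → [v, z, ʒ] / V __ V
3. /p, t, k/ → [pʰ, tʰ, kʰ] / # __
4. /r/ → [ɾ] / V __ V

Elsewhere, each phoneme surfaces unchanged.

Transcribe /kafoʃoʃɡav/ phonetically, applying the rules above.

/k/ meets the environment for rule 3 (word-initially) → [kʰ].
/a/ stays [a].
/f/ — between /a/ and /o/, between two vowels — surfaces as [v] (rule 2).
/o/ (between /f/ and /ʃ/): no rule targets it → [o].
/ʃ/ (between /o/ and /o/) occurs between two vowels → [ʒ] by rule 2.
/o/ stays [o].
/ʃ/ (between /o/ and /ɡ/) is in the target of rule 2 but the environment (between two vowels) is not met → [ʃ].
/ɡ/ — not in any rule's target class → [ɡ].
/a/ (between /ɡ/ and /v/): no rule targets it → [a].
/v/ — not in any rule's target class → [v].

[kʰavoʒoʃɡav]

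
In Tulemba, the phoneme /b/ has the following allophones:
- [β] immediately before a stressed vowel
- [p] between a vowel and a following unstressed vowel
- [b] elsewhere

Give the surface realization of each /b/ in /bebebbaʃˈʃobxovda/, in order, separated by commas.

Occurrence 1 (position 1): no conditioning environment matches → elsewhere allophone [b].
Occurrence 2 (position 3): between a vowel and a following unstressed vowel → [p].
Occurrence 3 (position 5): no conditioning environment matches → elsewhere allophone [b].
Occurrence 4 (position 6): no conditioning environment matches → elsewhere allophone [b].
Occurrence 5 (position 11): no conditioning environment matches → elsewhere allophone [b].

[b], [p], [b], [b], [b]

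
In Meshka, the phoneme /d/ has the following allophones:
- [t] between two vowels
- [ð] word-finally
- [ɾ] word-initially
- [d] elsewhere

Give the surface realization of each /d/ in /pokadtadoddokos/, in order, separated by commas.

[d], [t], [d], [d]

Occurrence 1 (position 5): no conditioning environment matches → elsewhere allophone [d].
Occurrence 2 (position 8): between two vowels → [t].
Occurrence 3 (position 10): no conditioning environment matches → elsewhere allophone [d].
Occurrence 4 (position 11): no conditioning environment matches → elsewhere allophone [d].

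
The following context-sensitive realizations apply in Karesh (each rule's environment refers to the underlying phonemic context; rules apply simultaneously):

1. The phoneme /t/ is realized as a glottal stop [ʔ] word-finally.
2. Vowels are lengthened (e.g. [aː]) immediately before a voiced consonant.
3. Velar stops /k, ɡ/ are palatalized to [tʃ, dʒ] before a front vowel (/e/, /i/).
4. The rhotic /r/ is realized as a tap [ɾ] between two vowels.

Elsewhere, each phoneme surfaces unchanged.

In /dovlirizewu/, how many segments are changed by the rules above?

Segments that undergo a rule: /o/ → [oː] (rule 2); /i/ → [iː] (rule 2); /r/ → [ɾ] (rule 4); /i/ → [iː] (rule 2); /e/ → [eː] (rule 2).
All other segments surface unchanged.

5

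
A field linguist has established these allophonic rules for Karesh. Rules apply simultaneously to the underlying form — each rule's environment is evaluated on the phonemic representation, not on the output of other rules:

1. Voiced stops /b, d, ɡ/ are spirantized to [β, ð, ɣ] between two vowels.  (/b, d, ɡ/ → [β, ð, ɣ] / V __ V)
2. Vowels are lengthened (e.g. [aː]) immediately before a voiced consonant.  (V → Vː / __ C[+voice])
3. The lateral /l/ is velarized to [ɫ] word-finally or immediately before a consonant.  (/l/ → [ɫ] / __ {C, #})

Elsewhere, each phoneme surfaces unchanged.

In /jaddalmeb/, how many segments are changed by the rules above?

4

Segments that undergo a rule: /a/ → [aː] (rule 2); /a/ → [aː] (rule 2); /l/ → [ɫ] (rule 3); /e/ → [eː] (rule 2).
All other segments surface unchanged.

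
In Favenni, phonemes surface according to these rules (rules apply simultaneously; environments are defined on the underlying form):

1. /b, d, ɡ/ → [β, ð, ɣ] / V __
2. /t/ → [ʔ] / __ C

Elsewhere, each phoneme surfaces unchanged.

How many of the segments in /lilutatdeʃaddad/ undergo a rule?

Segments that undergo a rule: /t/ → [ʔ] (rule 2); /d/ → [ð] (rule 1); /d/ → [ð] (rule 1).
All other segments surface unchanged.

3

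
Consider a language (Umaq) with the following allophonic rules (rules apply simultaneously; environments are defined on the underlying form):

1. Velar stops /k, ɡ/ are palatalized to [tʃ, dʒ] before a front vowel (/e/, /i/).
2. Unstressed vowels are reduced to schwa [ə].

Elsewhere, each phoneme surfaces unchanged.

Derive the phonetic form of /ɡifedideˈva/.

/ɡ/ (word-initial): before a front vowel, so rule 1 applies → [dʒ].
/i/ meets the environment for rule 2 (in an unstressed syllable) → [ə].
/f/ — not in any rule's target class → [f].
/e/ meets the environment for rule 2 (in an unstressed syllable) → [ə].
/d/ stays [d].
/i/ (between /d/ and /d/): in an unstressed syllable, so rule 2 applies → [ə].
/d/ — not in any rule's target class → [d].
/e/ (between /d/ and /v/): in an unstressed syllable, so rule 2 applies → [ə].
/v/ stays [v].
/a/ (word-final) is in the target of rule 2 but the environment (in an unstressed syllable) is not met → [a].

[dʒəfədədəˈva]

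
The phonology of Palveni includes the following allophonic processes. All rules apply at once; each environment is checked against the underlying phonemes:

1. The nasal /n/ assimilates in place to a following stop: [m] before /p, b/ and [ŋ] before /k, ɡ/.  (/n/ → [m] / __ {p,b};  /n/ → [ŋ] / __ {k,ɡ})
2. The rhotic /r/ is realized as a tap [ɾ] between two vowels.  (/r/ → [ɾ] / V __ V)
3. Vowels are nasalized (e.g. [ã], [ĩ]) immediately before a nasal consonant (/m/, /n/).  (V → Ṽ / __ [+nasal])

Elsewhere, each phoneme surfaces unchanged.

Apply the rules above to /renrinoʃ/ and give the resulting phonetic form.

/r/ — word-initial; rule 2 does not apply here → [r].
/e/ — between /r/ and /n/, before a nasal consonant — surfaces as [ẽ] (rule 3).
/n/ (between /e/ and /r/) fails the environment for rule 1, so it stays [n].
/r/ (between /n/ and /i/) fails the environment for rule 2, so it stays [r].
/i/ (between /r/ and /n/) occurs before a nasal consonant → [ĩ] by rule 3.
/n/ (between /i/ and /o/): rule 1 targets it, but not before a labial or velar stop → unchanged [n].
/o/ (between /n/ and /ʃ/) fails the environment for rule 3, so it stays [o].

[rẽnrĩnoʃ]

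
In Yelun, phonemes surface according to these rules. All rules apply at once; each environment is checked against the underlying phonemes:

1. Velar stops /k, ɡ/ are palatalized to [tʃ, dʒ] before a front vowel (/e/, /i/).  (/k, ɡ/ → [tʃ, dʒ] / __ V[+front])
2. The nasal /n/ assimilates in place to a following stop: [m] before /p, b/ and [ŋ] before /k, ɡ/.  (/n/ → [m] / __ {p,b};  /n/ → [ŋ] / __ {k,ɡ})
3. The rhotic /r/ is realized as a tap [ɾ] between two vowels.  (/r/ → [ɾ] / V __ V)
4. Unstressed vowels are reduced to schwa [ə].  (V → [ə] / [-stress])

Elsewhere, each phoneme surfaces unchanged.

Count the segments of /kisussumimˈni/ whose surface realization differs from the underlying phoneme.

5

Segments that undergo a rule: /k/ → [tʃ] (rule 1); /i/ → [ə] (rule 4); /u/ → [ə] (rule 4); /u/ → [ə] (rule 4); /i/ → [ə] (rule 4).
All other segments surface unchanged.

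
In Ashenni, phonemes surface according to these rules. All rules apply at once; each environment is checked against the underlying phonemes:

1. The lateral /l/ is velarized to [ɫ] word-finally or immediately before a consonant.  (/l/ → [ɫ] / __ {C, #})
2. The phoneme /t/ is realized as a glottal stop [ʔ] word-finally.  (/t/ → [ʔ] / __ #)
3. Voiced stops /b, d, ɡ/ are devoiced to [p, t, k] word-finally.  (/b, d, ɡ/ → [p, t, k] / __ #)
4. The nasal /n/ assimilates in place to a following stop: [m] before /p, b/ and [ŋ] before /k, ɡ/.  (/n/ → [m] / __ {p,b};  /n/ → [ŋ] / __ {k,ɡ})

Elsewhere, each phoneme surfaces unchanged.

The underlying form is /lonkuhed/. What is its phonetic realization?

/l/ — word-initial; rule 1 does not apply here → [l].
/o/ (between /l/ and /n/) is unaffected → [o].
Rule 4 applies to /n/ (between /o/ and /k/: before a labial or velar stop) → [ŋ].
/k/ stays [k].
/u/ (between /k/ and /h/) is unaffected → [u].
/h/ (between /u/ and /e/): no rule targets it → [h].
/e/ (between /h/ and /d/) is unaffected → [e].
/d/ (word-final) occurs word-finally → [t] by rule 3.

[loŋkuhet]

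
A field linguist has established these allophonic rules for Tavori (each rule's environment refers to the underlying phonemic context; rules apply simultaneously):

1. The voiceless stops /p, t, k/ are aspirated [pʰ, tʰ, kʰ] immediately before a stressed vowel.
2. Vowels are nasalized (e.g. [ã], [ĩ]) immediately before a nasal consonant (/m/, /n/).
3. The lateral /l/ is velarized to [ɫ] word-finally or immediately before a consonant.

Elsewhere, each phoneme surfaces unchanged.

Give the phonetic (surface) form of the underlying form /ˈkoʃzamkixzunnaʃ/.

[ˈkʰoʃzãmkixzũnnaʃ]

/k/ (word-initial): immediately before a stressed vowel, so rule 1 applies → [kʰ].
/o/ — between /k/ and /ʃ/; rule 2 does not apply here → [o].
/a/ (between /z/ and /m/) occurs before a nasal consonant → [ã] by rule 2.
/k/ — between /m/ and /i/; rule 1 does not apply here → [k].
/i/ — between /k/ and /x/; rule 2 does not apply here → [i].
/u/ (between /z/ and /n/): before a nasal consonant, so rule 2 applies → [ũ].
/a/ (between /n/ and /ʃ/): rule 2 targets it, but not before a nasal consonant → unchanged [a].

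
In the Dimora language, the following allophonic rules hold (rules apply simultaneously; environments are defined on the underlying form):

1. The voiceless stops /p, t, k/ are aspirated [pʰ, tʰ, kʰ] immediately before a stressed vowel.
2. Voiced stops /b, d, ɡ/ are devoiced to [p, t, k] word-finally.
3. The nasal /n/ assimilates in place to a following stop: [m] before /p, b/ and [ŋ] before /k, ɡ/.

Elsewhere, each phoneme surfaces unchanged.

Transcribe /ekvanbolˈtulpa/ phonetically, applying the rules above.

[ekvambolˈtʰulpa]

/e/ (word-initial): no rule targets it → [e].
/k/ (between /e/ and /v/) fails the environment for rule 1, so it stays [k].
/v/ (between /k/ and /a/) is unaffected → [v].
/a/ (between /v/ and /n/) is unaffected → [a].
/n/ (between /a/ and /b/) occurs before a labial or velar stop → [m] by rule 3.
/b/ — between /n/ and /o/; rule 2 does not apply here → [b].
/o/ (between /b/ and /l/) is unaffected → [o].
/l/ (between /o/ and /t/): no rule targets it → [l].
/t/ (between /l/ and /u/) occurs immediately before a stressed vowel → [tʰ] by rule 1.
/u/ stays [u].
/l/ stays [l].
/p/ (between /l/ and /a/) is in the target of rule 1 but the environment (immediately before a stressed vowel) is not met → [p].
/a/ — not in any rule's target class → [a].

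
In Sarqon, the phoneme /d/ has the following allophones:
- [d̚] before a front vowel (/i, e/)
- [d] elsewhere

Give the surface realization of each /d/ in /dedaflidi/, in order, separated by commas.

[d̚], [d], [d̚]

Occurrence 1 (position 1): before a front vowel (/i, e/) → [d̚].
Occurrence 2 (position 3): no conditioning environment matches → elsewhere allophone [d].
Occurrence 3 (position 8): before a front vowel (/i, e/) → [d̚].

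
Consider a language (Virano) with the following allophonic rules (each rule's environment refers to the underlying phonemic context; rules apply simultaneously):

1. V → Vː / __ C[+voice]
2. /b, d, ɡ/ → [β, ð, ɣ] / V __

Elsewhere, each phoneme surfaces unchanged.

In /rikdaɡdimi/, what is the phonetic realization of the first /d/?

[d]

/d/ (between /k/ and /a/) is in the target of rule 2 but the environment (immediately after a vowel) is not met → [d].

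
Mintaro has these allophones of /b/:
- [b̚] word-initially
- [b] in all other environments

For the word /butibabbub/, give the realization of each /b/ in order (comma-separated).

[b̚], [b], [b], [b], [b]

Occurrence 1 (position 1): word-initially → [b̚].
Occurrence 2 (position 5): no conditioning environment matches → elsewhere allophone [b].
Occurrence 3 (position 7): no conditioning environment matches → elsewhere allophone [b].
Occurrence 4 (position 8): no conditioning environment matches → elsewhere allophone [b].
Occurrence 5 (position 10): no conditioning environment matches → elsewhere allophone [b].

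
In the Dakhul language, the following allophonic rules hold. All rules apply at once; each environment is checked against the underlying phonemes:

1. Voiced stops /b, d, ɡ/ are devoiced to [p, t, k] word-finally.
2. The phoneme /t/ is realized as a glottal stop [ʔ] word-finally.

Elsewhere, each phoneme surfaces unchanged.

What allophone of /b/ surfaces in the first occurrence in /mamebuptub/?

[b]

/b/ (between /e/ and /u/): rule 1 targets it, but not word-finally → unchanged [b].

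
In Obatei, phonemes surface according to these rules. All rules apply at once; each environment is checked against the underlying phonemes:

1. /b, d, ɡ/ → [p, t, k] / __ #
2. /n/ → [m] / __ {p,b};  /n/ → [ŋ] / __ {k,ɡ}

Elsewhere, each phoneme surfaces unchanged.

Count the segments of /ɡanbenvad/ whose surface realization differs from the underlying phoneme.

Segments that undergo a rule: /n/ → [m] (rule 2); /d/ → [t] (rule 1).
All other segments surface unchanged.

2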